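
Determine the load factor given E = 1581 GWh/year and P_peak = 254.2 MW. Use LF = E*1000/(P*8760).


LF = 1581 * 1000 / (254.2 * 8760) = 0.7100


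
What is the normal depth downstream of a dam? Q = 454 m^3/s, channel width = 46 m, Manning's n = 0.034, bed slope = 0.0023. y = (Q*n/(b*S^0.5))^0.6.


y = (454 * 0.034 / (46 * 0.0023^0.5))^0.6 = 3.2133 m


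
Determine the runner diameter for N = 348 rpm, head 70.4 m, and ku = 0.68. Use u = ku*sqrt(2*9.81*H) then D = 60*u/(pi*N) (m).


u = 0.68 * sqrt(2*9.81*70.4) = 25.2723 m/s
D = 60 * 25.2723 / (pi * 348) = 1.3870 m


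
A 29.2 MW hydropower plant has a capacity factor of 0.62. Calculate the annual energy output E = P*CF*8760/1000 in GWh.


E = 29.2 * 0.62 * 8760 / 1000 = 158.5910 GWh


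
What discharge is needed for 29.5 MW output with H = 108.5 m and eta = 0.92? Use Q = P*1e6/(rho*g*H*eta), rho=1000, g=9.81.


Q = 29.5 * 1e6 / (1000 * 9.81 * 108.5 * 0.92) = 30.1256 m^3/s


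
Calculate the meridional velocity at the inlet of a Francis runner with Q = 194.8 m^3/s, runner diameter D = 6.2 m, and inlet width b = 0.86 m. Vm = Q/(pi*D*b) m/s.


Vm = 194.8 / (pi * 6.2 * 0.86) = 11.6292 m/s


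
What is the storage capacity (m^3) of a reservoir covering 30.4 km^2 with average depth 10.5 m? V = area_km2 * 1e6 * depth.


V = 30.4 * 1e6 * 10.5 = 3.1920e+08 m^3


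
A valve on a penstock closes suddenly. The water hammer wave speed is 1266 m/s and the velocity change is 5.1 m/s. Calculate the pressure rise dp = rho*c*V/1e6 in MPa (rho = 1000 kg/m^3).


dp = 1000 * 1266 * 5.1 / 1e6 = 6.4566 MPa


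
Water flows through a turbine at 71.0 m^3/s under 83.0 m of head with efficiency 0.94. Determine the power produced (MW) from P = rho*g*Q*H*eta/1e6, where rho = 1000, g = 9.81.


P = 1000 * 9.81 * 71.0 * 83.0 * 0.94 / 1e6 = 54.3417 MW


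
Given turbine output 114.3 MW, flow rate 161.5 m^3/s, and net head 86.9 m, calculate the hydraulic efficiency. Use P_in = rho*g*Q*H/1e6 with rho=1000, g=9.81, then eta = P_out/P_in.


P_in = 1000 * 9.81 * 161.5 * 86.9 / 1e6 = 137.6770 MW
eta = 114.3 / 137.6770 = 0.8302


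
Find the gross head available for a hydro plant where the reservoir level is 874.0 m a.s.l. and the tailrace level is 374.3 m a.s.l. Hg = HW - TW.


Hg = 874.0 - 374.3 = 499.7000 m


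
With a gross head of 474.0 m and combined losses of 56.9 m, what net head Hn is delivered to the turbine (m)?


Hn = 474.0 - 56.9 = 417.1000 m


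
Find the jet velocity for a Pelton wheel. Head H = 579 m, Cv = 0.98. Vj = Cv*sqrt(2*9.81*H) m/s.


Vj = 0.98 * sqrt(2*9.81*579) = 104.4515 m/s


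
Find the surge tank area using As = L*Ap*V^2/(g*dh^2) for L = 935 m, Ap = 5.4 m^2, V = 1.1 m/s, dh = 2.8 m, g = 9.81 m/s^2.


As = 935 * 5.4 * 1.1^2 / (9.81 * 2.8^2) = 79.4339 m^2


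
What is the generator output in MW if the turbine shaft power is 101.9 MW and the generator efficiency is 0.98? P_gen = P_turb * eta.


P_gen = 101.9 * 0.98 = 99.8620 MW


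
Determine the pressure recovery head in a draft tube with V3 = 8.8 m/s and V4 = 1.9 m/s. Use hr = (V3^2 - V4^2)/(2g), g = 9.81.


hr = (8.8^2 - 1.9^2) / (2*9.81) = 3.7630 m


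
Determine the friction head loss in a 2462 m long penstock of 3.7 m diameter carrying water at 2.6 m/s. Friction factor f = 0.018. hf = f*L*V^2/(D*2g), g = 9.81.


hf = 0.018 * 2462 * 2.6^2 / (3.7 * 2 * 9.81) = 4.1267 m


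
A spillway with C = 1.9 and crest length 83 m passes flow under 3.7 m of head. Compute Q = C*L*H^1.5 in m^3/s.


Q = 1.9 * 83 * 3.7^1.5 = 1122.3654 m^3/s


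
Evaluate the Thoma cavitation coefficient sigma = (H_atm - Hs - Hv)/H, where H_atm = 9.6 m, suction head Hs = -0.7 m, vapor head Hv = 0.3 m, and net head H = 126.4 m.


sigma = (9.6 - (-0.7) - 0.3) / 126.4 = 0.0791


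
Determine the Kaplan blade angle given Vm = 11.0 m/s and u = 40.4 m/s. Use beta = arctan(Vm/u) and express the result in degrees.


beta = arctan(11.0 / 40.4) = 15.2311 degrees


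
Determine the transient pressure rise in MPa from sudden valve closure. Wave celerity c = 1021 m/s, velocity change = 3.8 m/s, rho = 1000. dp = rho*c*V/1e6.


dp = 1000 * 1021 * 3.8 / 1e6 = 3.8798 MPa


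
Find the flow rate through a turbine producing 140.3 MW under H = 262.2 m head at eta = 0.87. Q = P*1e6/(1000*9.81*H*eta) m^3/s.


Q = 140.3 * 1e6 / (1000 * 9.81 * 262.2 * 0.87) = 62.6956 m^3/s


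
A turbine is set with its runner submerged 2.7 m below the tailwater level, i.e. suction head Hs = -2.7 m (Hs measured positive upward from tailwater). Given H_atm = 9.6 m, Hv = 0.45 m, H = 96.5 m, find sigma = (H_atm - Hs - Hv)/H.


sigma = (9.6 - (-2.7) - 0.45) / 96.5 = 0.1228


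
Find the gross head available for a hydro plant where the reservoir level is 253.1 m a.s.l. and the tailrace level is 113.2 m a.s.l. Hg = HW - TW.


Hg = 253.1 - 113.2 = 139.9000 m


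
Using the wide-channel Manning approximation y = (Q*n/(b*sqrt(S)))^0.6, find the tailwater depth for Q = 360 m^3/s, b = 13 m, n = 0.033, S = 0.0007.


y = (360 * 0.033 / (13 * 0.0007^0.5))^0.6 = 8.3752 m


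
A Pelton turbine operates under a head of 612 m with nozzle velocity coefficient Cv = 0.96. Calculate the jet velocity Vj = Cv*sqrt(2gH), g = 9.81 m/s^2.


Vj = 0.96 * sqrt(2*9.81*612) = 105.1953 m/s


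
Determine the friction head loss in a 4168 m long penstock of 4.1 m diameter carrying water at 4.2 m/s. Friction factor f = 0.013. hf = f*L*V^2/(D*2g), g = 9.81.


hf = 0.013 * 4168 * 4.2^2 / (4.1 * 2 * 9.81) = 11.8819 m


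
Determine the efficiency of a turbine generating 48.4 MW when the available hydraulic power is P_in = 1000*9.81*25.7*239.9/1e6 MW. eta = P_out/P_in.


P_in = 1000 * 9.81 * 25.7 * 239.9 / 1e6 = 60.4829 MW
eta = 48.4 / 60.4829 = 0.8002


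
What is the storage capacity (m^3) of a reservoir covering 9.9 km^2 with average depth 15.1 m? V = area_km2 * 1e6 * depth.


V = 9.9 * 1e6 * 15.1 = 1.4949e+08 m^3


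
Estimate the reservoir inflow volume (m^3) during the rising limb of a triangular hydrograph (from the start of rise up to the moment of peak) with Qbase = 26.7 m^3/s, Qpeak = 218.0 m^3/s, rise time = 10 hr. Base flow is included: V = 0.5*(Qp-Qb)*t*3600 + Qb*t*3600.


V = 0.5*(218.0 - 26.7)*10*3600 + 26.7*10*3600 = 4.4046e+06 m^3


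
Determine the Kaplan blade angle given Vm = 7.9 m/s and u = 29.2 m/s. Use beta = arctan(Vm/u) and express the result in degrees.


beta = arctan(7.9 / 29.2) = 15.1388 degrees


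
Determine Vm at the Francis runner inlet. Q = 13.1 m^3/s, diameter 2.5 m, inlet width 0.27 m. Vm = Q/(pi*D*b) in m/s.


Vm = 13.1 / (pi * 2.5 * 0.27) = 6.1776 m/s


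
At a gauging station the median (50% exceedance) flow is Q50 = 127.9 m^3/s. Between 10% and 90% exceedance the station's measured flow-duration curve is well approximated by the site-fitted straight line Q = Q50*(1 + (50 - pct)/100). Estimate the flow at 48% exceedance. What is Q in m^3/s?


Q = 127.9 * (1 + (50 - 48)/100) = 130.4580 m^3/s


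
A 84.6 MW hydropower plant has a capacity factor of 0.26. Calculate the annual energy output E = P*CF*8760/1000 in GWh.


E = 84.6 * 0.26 * 8760 / 1000 = 192.6850 GWh


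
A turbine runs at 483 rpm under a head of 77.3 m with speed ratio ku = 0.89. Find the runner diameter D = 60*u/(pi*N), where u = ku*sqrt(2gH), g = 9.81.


u = 0.89 * sqrt(2*9.81*77.3) = 34.6601 m/s
D = 60 * 34.6601 / (pi * 483) = 1.3705 m


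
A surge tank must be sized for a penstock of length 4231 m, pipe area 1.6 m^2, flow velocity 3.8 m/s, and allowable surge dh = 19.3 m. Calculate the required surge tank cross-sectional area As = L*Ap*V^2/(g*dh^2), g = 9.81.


As = 4231 * 1.6 * 3.8^2 / (9.81 * 19.3^2) = 26.7514 m^2


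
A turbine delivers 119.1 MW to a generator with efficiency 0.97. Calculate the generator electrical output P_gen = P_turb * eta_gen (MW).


P_gen = 119.1 * 0.97 = 115.5270 MW


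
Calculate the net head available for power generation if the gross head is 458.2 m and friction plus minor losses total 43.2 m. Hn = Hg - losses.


Hn = 458.2 - 43.2 = 415.0000 m


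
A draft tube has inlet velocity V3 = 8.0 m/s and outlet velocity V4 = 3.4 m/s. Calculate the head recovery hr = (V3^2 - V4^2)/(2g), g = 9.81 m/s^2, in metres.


hr = (8.0^2 - 3.4^2) / (2*9.81) = 2.6728 m


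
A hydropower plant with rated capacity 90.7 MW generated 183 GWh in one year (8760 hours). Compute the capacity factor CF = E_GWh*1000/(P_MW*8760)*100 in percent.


CF = 183 * 1000 / (90.7 * 8760) * 100 = 23.0324 %


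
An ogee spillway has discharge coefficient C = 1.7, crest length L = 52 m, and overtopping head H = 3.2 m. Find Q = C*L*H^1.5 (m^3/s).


Q = 1.7 * 52 * 3.2^1.5 = 506.0311 m^3/s


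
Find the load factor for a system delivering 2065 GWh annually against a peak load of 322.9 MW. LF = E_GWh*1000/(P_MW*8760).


LF = 2065 * 1000 / (322.9 * 8760) = 0.7300


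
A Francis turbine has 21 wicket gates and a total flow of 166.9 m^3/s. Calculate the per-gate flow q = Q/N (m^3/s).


q = 166.9 / 21 = 7.9476 m^3/s


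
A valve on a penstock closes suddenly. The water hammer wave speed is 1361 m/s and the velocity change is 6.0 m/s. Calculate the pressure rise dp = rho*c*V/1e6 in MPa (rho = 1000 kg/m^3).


dp = 1000 * 1361 * 6.0 / 1e6 = 8.1660 MPa


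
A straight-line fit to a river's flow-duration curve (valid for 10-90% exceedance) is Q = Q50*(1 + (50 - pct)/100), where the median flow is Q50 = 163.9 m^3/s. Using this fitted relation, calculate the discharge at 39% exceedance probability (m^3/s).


Q = 163.9 * (1 + (50 - 39)/100) = 181.9290 m^3/s


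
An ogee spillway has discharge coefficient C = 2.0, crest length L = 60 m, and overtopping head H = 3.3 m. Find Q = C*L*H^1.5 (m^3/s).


Q = 2.0 * 60 * 3.3^1.5 = 719.3697 m^3/s


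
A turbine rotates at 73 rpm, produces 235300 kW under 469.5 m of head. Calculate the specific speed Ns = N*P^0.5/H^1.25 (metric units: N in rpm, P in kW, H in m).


Ns = 73 * 235300^0.5 / 469.5^1.25 = 16.2028


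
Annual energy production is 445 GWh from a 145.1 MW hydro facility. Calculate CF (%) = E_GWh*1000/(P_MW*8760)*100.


CF = 445 * 1000 / (145.1 * 8760) * 100 = 35.0097 %


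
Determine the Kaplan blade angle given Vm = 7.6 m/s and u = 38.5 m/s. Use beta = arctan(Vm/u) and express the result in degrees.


beta = arctan(7.6 / 38.5) = 11.1668 degrees


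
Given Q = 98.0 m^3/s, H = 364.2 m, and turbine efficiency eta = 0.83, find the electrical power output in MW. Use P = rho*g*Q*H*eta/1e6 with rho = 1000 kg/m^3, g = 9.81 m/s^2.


P = 1000 * 9.81 * 98.0 * 364.2 * 0.83 / 1e6 = 290.6117 MW


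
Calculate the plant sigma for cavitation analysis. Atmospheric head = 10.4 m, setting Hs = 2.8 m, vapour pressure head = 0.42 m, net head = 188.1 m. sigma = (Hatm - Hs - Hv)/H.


sigma = (10.4 - 2.8 - 0.42) / 188.1 = 0.0382


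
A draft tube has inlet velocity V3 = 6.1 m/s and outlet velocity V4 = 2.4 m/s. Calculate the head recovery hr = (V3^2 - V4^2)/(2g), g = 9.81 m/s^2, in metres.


hr = (6.1^2 - 2.4^2) / (2*9.81) = 1.6030 m


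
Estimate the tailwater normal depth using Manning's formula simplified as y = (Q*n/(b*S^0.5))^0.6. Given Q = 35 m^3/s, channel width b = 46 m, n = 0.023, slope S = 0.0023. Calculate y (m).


y = (35 * 0.023 / (46 * 0.0023^0.5))^0.6 = 0.5461 m


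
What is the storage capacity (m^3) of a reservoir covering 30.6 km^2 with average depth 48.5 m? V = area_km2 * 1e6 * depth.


V = 30.6 * 1e6 * 48.5 = 1.4841e+09 m^3


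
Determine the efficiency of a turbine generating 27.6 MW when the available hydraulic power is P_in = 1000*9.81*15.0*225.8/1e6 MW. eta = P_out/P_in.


P_in = 1000 * 9.81 * 15.0 * 225.8 / 1e6 = 33.2265 MW
eta = 27.6 / 33.2265 = 0.8307


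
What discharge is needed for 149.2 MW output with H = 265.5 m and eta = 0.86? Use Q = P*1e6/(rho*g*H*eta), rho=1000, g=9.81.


Q = 149.2 * 1e6 / (1000 * 9.81 * 265.5 * 0.86) = 66.6096 m^3/s


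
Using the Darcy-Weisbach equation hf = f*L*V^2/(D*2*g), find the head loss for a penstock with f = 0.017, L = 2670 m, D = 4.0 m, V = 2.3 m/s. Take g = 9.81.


hf = 0.017 * 2670 * 2.3^2 / (4.0 * 2 * 9.81) = 3.0595 m


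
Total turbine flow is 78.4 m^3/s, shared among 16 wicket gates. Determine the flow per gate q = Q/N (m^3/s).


q = 78.4 / 16 = 4.9000 m^3/s


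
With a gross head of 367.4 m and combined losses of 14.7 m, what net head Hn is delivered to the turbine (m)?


Hn = 367.4 - 14.7 = 352.7000 m


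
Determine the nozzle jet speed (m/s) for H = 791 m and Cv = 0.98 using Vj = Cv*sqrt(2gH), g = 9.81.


Vj = 0.98 * sqrt(2*9.81*791) = 122.0854 m/s


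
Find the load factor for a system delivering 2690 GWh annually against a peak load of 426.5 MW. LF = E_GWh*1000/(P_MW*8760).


LF = 2690 * 1000 / (426.5 * 8760) = 0.7200


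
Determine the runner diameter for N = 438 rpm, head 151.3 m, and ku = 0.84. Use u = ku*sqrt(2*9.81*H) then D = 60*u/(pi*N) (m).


u = 0.84 * sqrt(2*9.81*151.3) = 45.7666 m/s
D = 60 * 45.7666 / (pi * 438) = 1.9956 m


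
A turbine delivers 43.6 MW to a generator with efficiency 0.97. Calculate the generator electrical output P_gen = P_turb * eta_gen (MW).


P_gen = 43.6 * 0.97 = 42.2920 MW


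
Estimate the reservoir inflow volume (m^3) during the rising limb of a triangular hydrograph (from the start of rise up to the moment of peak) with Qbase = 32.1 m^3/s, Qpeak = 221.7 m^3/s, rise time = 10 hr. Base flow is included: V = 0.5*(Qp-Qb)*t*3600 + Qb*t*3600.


V = 0.5*(221.7 - 32.1)*10*3600 + 32.1*10*3600 = 4.5684e+06 m^3


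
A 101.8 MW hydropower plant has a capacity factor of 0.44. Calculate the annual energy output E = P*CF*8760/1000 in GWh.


E = 101.8 * 0.44 * 8760 / 1000 = 392.3779 GWh


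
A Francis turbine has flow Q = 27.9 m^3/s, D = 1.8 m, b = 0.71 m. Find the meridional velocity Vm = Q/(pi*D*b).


Vm = 27.9 / (pi * 1.8 * 0.71) = 6.9490 m/s


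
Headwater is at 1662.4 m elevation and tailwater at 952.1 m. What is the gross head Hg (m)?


Hg = 1662.4 - 952.1 = 710.3000 m


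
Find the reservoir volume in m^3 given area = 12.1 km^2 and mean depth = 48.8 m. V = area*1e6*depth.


V = 12.1 * 1e6 * 48.8 = 5.9048e+08 m^3


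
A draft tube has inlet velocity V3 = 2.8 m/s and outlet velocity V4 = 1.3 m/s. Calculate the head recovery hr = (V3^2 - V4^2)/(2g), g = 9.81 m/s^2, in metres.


hr = (2.8^2 - 1.3^2) / (2*9.81) = 0.3135 m


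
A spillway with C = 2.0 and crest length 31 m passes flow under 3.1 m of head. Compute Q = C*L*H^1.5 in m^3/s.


Q = 2.0 * 31 * 3.1^1.5 = 338.4030 m^3/s


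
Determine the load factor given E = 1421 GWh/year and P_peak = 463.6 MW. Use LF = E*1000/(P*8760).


LF = 1421 * 1000 / (463.6 * 8760) = 0.3499


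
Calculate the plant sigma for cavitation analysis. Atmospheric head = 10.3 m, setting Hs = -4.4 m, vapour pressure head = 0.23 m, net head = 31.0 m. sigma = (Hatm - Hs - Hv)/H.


sigma = (10.3 - (-4.4) - 0.23) / 31.0 = 0.4668


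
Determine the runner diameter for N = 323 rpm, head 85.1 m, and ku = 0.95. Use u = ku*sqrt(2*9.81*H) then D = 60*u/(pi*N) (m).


u = 0.95 * sqrt(2*9.81*85.1) = 38.8184 m/s
D = 60 * 38.8184 / (pi * 323) = 2.2953 m


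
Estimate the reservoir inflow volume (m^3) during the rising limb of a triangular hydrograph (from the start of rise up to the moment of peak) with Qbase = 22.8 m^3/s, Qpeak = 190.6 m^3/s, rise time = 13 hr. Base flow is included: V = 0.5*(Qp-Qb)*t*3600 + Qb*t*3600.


V = 0.5*(190.6 - 22.8)*13*3600 + 22.8*13*3600 = 4.9936e+06 m^3


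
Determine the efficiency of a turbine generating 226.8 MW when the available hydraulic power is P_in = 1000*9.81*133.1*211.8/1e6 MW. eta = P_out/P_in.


P_in = 1000 * 9.81 * 133.1 * 211.8 / 1e6 = 276.5496 MW
eta = 226.8 / 276.5496 = 0.8201


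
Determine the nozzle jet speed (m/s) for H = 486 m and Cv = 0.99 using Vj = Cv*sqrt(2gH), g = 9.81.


Vj = 0.99 * sqrt(2*9.81*486) = 96.6725 m/s


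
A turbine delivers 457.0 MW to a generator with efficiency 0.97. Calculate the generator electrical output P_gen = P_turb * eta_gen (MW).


P_gen = 457.0 * 0.97 = 443.2900 MW


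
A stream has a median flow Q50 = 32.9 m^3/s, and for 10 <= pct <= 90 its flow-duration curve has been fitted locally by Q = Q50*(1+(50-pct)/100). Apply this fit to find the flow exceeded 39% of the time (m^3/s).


Q = 32.9 * (1 + (50 - 39)/100) = 36.5190 m^3/s


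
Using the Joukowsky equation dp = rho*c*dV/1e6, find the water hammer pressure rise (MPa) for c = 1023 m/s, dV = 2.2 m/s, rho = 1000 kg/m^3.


dp = 1000 * 1023 * 2.2 / 1e6 = 2.2506 MPa


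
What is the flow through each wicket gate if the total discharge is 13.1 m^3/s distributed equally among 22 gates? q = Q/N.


q = 13.1 / 22 = 0.5955 m^3/s


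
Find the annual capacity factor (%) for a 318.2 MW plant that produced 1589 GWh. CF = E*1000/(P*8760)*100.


CF = 1589 * 1000 / (318.2 * 8760) * 100 = 57.0059 %


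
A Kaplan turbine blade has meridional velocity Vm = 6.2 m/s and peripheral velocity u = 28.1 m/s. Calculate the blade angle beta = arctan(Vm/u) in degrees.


beta = arctan(6.2 / 28.1) = 12.4424 degrees


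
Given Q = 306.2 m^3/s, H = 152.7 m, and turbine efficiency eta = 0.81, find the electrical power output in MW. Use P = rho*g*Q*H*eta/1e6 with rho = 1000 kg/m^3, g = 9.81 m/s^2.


P = 1000 * 9.81 * 306.2 * 152.7 * 0.81 / 1e6 = 371.5337 MW


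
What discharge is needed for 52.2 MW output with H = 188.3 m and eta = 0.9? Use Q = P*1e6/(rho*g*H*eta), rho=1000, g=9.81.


Q = 52.2 * 1e6 / (1000 * 9.81 * 188.3 * 0.9) = 31.3985 m^3/s


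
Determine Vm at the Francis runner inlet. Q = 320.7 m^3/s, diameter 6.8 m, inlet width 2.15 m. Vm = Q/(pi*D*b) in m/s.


Vm = 320.7 / (pi * 6.8 * 2.15) = 6.9824 m/s


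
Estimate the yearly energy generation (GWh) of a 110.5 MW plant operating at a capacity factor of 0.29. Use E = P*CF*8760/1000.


E = 110.5 * 0.29 * 8760 / 1000 = 280.7142 GWh


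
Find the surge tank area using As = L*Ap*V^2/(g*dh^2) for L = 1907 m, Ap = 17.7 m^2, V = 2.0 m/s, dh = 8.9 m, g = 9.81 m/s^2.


As = 1907 * 17.7 * 2.0^2 / (9.81 * 8.9^2) = 173.7540 m^2


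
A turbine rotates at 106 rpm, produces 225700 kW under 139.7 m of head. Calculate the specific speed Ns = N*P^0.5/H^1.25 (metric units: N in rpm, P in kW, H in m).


Ns = 106 * 225700^0.5 / 139.7^1.25 = 104.8519


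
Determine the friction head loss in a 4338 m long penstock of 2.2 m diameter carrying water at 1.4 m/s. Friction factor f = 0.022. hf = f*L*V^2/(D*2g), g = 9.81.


hf = 0.022 * 4338 * 1.4^2 / (2.2 * 2 * 9.81) = 4.3336 m


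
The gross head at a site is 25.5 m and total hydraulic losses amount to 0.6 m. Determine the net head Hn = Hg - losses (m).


Hn = 25.5 - 0.6 = 24.9000 m


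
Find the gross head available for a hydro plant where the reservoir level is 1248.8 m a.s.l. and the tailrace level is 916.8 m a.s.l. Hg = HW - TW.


Hg = 1248.8 - 916.8 = 332.0000 m


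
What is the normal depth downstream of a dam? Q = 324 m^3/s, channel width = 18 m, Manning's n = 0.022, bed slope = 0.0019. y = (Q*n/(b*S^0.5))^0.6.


y = (324 * 0.022 / (18 * 0.0019^0.5))^0.6 = 3.7583 m


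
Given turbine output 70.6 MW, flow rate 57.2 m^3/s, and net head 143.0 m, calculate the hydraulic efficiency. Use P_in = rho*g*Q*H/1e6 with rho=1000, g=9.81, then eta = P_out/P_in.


P_in = 1000 * 9.81 * 57.2 * 143.0 / 1e6 = 80.2419 MW
eta = 70.6 / 80.2419 = 0.8798


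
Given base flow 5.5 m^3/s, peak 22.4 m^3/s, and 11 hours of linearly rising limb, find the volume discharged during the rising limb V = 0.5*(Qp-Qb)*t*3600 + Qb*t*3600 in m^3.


V = 0.5*(22.4 - 5.5)*11*3600 + 5.5*11*3600 = 552420.0000 m^3


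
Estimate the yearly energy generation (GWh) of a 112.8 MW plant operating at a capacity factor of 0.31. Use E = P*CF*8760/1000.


E = 112.8 * 0.31 * 8760 / 1000 = 306.3197 GWh


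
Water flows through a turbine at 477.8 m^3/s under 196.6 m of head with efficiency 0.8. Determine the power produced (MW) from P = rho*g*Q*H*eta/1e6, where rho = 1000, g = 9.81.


P = 1000 * 9.81 * 477.8 * 196.6 * 0.8 / 1e6 = 737.2056 MW


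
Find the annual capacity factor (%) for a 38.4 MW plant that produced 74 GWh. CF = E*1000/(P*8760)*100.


CF = 74 * 1000 / (38.4 * 8760) * 100 = 21.9987 %


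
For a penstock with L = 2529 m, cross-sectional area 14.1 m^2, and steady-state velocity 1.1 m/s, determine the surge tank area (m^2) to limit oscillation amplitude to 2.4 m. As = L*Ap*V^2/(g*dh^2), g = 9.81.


As = 2529 * 14.1 * 1.1^2 / (9.81 * 2.4^2) = 763.5928 m^2


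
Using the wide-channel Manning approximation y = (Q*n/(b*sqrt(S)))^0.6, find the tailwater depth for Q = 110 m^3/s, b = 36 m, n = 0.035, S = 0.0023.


y = (110 * 0.035 / (36 * 0.0023^0.5))^0.6 = 1.6180 m


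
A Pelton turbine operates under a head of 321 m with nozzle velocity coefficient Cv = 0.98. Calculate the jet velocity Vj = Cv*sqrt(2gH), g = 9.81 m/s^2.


Vj = 0.98 * sqrt(2*9.81*321) = 77.7729 m/s


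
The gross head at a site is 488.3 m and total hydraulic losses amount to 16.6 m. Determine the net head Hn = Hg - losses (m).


Hn = 488.3 - 16.6 = 471.7000 m


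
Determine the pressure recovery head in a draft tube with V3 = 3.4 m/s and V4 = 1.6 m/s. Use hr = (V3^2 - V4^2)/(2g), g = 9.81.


hr = (3.4^2 - 1.6^2) / (2*9.81) = 0.4587 m


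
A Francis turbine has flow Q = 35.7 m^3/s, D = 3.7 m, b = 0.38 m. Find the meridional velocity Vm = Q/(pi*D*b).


Vm = 35.7 / (pi * 3.7 * 0.38) = 8.0823 m/s


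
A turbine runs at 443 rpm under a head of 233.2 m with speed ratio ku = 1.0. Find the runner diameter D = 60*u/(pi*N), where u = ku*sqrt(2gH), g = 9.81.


u = 1.0 * sqrt(2*9.81*233.2) = 67.6416 m/s
D = 60 * 67.6416 / (pi * 443) = 2.9162 m


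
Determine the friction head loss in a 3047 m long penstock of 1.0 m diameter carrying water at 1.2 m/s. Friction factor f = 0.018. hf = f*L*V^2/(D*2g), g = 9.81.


hf = 0.018 * 3047 * 1.2^2 / (1.0 * 2 * 9.81) = 4.0254 m


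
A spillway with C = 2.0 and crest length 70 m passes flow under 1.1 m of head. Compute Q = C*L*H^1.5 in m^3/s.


Q = 2.0 * 70 * 1.1^1.5 = 161.5166 m^3/s


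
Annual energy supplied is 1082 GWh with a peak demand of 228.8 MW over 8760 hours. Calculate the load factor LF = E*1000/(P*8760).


LF = 1082 * 1000 / (228.8 * 8760) = 0.5398


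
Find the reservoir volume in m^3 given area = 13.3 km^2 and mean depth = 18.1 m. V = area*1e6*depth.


V = 13.3 * 1e6 * 18.1 = 2.4073e+08 m^3


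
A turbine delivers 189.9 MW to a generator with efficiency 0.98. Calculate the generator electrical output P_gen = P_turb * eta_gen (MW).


P_gen = 189.9 * 0.98 = 186.1020 MW


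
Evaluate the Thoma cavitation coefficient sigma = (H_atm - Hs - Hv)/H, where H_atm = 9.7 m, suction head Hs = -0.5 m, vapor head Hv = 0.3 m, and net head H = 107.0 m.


sigma = (9.7 - (-0.5) - 0.3) / 107.0 = 0.0925


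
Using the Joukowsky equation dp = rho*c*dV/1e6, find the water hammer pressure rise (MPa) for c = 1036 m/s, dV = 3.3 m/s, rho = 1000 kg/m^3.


dp = 1000 * 1036 * 3.3 / 1e6 = 3.4188 MPa


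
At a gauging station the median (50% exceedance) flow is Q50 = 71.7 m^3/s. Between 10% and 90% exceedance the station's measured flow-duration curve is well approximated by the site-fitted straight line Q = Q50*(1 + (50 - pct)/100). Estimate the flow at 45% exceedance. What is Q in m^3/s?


Q = 71.7 * (1 + (50 - 45)/100) = 75.2850 m^3/s


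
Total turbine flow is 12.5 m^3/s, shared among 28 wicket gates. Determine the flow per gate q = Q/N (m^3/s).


q = 12.5 / 28 = 0.4464 m^3/s


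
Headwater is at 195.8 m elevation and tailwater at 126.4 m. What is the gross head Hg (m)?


Hg = 195.8 - 126.4 = 69.4000 m


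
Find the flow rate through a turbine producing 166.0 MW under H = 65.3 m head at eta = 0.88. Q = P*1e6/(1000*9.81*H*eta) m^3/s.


Q = 166.0 * 1e6 / (1000 * 9.81 * 65.3 * 0.88) = 294.4715 m^3/s


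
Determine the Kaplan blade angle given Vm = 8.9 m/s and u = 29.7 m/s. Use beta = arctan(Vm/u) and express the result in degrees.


beta = arctan(8.9 / 29.7) = 16.6815 degrees


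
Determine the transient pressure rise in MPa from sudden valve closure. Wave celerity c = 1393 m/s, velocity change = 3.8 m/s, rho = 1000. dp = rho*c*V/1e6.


dp = 1000 * 1393 * 3.8 / 1e6 = 5.2934 MPa


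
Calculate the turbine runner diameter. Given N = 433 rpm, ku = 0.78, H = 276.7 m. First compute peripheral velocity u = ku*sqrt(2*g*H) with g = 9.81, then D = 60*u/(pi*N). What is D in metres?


u = 0.78 * sqrt(2*9.81*276.7) = 57.4710 m/s
D = 60 * 57.4710 / (pi * 433) = 2.5349 m


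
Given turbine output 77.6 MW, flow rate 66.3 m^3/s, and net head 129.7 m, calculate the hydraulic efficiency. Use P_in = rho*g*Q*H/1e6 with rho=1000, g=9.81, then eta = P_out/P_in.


P_in = 1000 * 9.81 * 66.3 * 129.7 / 1e6 = 84.3573 MW
eta = 77.6 / 84.3573 = 0.9199


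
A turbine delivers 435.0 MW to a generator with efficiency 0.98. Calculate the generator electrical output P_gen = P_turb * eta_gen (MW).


P_gen = 435.0 * 0.98 = 426.3000 MW


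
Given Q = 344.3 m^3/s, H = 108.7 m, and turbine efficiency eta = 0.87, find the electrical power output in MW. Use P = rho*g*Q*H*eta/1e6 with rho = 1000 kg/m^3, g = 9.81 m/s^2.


P = 1000 * 9.81 * 344.3 * 108.7 * 0.87 / 1e6 = 319.4146 MW


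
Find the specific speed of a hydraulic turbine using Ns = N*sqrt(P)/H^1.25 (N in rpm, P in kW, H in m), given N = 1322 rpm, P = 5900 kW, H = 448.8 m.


Ns = 1322 * 5900^0.5 / 448.8^1.25 = 49.1577


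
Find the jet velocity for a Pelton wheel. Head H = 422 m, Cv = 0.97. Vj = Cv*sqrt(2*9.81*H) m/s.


Vj = 0.97 * sqrt(2*9.81*422) = 88.2628 m/s


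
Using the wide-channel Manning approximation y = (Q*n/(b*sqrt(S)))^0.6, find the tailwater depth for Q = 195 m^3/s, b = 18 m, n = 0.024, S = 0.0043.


y = (195 * 0.024 / (18 * 0.0043^0.5))^0.6 = 2.2853 m


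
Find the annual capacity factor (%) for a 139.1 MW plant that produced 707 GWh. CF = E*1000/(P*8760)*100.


CF = 707 * 1000 / (139.1 * 8760) * 100 = 58.0214 %


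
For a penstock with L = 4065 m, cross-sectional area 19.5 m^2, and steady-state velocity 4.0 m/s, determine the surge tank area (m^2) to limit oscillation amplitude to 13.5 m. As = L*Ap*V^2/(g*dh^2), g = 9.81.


As = 4065 * 19.5 * 4.0^2 / (9.81 * 13.5^2) = 709.3794 m^2


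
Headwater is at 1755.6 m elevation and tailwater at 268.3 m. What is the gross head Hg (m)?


Hg = 1755.6 - 268.3 = 1487.3000 m


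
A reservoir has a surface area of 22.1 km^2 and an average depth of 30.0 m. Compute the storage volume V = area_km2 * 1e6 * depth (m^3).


V = 22.1 * 1e6 * 30.0 = 6.6300e+08 m^3


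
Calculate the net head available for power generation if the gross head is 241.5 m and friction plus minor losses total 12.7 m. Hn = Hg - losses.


Hn = 241.5 - 12.7 = 228.8000 m


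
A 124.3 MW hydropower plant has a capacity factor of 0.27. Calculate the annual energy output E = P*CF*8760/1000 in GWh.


E = 124.3 * 0.27 * 8760 / 1000 = 293.9944 GWh


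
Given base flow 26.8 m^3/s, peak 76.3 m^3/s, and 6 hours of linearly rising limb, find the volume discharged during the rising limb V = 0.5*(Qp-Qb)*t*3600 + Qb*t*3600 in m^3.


V = 0.5*(76.3 - 26.8)*6*3600 + 26.8*6*3600 = 1.1135e+06 m^3


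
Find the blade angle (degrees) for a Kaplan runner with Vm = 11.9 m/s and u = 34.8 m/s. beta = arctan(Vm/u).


beta = arctan(11.9 / 34.8) = 18.8783 degrees


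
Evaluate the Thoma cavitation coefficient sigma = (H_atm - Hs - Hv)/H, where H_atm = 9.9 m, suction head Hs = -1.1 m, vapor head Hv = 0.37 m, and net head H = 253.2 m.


sigma = (9.9 - (-1.1) - 0.37) / 253.2 = 0.0420


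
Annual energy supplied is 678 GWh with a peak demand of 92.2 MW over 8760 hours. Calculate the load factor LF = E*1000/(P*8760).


LF = 678 * 1000 / (92.2 * 8760) = 0.8394


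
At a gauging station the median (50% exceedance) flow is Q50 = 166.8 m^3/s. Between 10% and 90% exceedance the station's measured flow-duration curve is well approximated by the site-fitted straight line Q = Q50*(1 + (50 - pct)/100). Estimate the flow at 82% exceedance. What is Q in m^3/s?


Q = 166.8 * (1 + (50 - 82)/100) = 113.4240 m^3/s


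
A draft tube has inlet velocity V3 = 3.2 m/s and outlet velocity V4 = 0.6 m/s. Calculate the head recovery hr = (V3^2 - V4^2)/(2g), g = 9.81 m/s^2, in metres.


hr = (3.2^2 - 0.6^2) / (2*9.81) = 0.5036 m


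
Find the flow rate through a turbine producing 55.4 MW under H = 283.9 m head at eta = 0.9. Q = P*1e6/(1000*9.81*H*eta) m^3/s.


Q = 55.4 * 1e6 / (1000 * 9.81 * 283.9 * 0.9) = 22.1021 m^3/s


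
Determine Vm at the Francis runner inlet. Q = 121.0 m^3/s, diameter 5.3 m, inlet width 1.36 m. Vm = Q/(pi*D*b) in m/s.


Vm = 121.0 / (pi * 5.3 * 1.36) = 5.3434 m/s


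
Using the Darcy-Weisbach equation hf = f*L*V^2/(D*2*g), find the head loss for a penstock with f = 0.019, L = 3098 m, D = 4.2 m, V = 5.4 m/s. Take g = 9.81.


hf = 0.019 * 3098 * 5.4^2 / (4.2 * 2 * 9.81) = 20.8293 m


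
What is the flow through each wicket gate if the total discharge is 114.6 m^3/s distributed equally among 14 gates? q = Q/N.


q = 114.6 / 14 = 8.1857 m^3/s


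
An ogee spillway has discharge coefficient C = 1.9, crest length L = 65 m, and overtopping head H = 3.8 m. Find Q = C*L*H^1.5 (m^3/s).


Q = 1.9 * 65 * 3.8^1.5 = 914.8341 m^3/s


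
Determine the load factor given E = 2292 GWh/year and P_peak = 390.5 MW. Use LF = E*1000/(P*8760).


LF = 2292 * 1000 / (390.5 * 8760) = 0.6700


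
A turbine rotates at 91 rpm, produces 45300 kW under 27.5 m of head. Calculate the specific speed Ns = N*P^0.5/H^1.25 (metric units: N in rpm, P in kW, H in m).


Ns = 91 * 45300^0.5 / 27.5^1.25 = 307.5563


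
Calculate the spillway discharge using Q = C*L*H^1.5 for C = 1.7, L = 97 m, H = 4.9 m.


Q = 1.7 * 97 * 4.9^1.5 = 1788.6064 m^3/s


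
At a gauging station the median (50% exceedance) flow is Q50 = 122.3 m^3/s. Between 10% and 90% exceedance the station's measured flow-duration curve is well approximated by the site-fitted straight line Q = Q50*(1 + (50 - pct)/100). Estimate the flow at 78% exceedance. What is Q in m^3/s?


Q = 122.3 * (1 + (50 - 78)/100) = 88.0560 m^3/s


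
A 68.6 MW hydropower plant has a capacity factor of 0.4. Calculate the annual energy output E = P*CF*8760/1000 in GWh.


E = 68.6 * 0.4 * 8760 / 1000 = 240.3744 GWh


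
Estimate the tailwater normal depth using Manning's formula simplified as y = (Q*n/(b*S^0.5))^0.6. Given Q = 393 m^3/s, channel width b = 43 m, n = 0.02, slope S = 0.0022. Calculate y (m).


y = (393 * 0.02 / (43 * 0.0022^0.5))^0.6 = 2.2618 m


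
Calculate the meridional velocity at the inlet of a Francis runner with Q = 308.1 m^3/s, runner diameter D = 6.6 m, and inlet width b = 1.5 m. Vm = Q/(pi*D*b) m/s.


Vm = 308.1 / (pi * 6.6 * 1.5) = 9.9062 m/s


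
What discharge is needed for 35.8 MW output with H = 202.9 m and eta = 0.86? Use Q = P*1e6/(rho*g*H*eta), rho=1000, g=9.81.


Q = 35.8 * 1e6 / (1000 * 9.81 * 202.9 * 0.86) = 20.9138 m^3/s


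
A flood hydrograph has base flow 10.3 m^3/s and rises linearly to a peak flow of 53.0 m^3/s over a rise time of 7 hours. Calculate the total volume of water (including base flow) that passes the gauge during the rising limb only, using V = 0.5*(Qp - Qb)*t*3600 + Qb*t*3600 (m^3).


V = 0.5*(53.0 - 10.3)*7*3600 + 10.3*7*3600 = 797580.0000 m^3


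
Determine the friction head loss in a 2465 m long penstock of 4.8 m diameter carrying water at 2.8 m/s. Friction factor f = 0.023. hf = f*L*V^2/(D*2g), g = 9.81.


hf = 0.023 * 2465 * 2.8^2 / (4.8 * 2 * 9.81) = 4.7198 m


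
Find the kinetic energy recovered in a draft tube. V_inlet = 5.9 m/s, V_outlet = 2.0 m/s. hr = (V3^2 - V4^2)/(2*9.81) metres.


hr = (5.9^2 - 2.0^2) / (2*9.81) = 1.5703 m


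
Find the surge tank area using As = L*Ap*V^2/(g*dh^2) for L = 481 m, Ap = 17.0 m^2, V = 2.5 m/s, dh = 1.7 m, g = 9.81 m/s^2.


As = 481 * 17.0 * 2.5^2 / (9.81 * 1.7^2) = 1802.6324 m^2


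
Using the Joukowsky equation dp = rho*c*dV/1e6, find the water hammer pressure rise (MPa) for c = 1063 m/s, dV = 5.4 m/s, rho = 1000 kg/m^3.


dp = 1000 * 1063 * 5.4 / 1e6 = 5.7402 MPa


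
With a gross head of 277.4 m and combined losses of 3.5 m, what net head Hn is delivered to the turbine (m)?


Hn = 277.4 - 3.5 = 273.9000 m


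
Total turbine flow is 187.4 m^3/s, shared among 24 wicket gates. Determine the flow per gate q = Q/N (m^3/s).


q = 187.4 / 24 = 7.8083 m^3/s


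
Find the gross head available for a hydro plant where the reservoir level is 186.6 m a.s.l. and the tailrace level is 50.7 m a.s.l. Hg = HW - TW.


Hg = 186.6 - 50.7 = 135.9000 m


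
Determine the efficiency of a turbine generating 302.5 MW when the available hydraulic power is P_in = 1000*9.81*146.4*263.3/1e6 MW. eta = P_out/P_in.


P_in = 1000 * 9.81 * 146.4 * 263.3 / 1e6 = 378.1472 MW
eta = 302.5 / 378.1472 = 0.8000


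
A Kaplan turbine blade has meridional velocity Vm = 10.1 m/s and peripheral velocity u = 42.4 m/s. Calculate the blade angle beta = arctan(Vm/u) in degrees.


beta = arctan(10.1 / 42.4) = 13.3986 degrees


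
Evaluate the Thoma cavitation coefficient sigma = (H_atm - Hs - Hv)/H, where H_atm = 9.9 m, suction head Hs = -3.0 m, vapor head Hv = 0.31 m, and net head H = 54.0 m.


sigma = (9.9 - (-3.0) - 0.31) / 54.0 = 0.2331


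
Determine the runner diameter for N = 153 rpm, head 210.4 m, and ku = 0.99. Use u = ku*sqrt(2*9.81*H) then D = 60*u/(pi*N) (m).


u = 0.99 * sqrt(2*9.81*210.4) = 63.6074 m/s
D = 60 * 63.6074 / (pi * 153) = 7.9399 m


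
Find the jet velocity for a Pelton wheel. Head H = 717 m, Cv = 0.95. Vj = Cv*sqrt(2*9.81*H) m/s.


Vj = 0.95 * sqrt(2*9.81*717) = 112.6763 m/s


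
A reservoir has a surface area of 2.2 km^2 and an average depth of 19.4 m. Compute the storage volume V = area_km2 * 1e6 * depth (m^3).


V = 2.2 * 1e6 * 19.4 = 4.2680e+07 m^3


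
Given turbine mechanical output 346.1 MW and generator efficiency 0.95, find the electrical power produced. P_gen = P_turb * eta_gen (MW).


P_gen = 346.1 * 0.95 = 328.7950 MW


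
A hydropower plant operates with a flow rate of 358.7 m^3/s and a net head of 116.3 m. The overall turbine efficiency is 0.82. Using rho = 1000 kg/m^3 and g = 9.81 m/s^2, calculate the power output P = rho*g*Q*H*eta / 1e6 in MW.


P = 1000 * 9.81 * 358.7 * 116.3 * 0.82 / 1e6 = 335.5784 MW


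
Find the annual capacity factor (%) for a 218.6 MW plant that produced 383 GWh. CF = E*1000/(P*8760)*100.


CF = 383 * 1000 / (218.6 * 8760) * 100 = 20.0007 %


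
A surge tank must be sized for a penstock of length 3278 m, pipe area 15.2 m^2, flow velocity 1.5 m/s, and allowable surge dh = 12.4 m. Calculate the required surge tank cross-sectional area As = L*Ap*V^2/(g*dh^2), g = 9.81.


As = 3278 * 15.2 * 1.5^2 / (9.81 * 12.4^2) = 74.3229 m^2


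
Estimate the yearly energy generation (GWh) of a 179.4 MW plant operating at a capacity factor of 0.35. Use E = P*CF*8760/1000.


E = 179.4 * 0.35 * 8760 / 1000 = 550.0404 GWh


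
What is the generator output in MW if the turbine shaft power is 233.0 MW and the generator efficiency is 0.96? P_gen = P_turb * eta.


P_gen = 233.0 * 0.96 = 223.6800 MW


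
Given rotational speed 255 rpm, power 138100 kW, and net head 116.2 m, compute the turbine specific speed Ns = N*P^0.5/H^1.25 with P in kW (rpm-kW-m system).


Ns = 255 * 138100^0.5 / 116.2^1.25 = 248.3873


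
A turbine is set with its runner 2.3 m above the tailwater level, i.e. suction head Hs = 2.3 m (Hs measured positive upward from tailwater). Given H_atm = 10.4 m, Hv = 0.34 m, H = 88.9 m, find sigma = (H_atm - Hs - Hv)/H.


sigma = (10.4 - 2.3 - 0.34) / 88.9 = 0.0873


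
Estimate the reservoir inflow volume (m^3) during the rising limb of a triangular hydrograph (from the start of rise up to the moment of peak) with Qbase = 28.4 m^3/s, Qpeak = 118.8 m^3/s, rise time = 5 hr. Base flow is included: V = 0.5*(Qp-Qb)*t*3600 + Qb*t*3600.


V = 0.5*(118.8 - 28.4)*5*3600 + 28.4*5*3600 = 1.3248e+06 m^3


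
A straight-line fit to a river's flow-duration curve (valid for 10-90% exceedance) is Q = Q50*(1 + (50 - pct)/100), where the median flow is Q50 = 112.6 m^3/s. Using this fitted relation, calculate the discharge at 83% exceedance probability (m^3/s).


Q = 112.6 * (1 + (50 - 83)/100) = 75.4420 m^3/s


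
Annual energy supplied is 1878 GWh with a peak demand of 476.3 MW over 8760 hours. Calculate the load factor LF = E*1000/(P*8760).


LF = 1878 * 1000 / (476.3 * 8760) = 0.4501


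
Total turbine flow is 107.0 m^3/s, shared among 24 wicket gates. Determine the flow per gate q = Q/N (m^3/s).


q = 107.0 / 24 = 4.4583 m^3/s


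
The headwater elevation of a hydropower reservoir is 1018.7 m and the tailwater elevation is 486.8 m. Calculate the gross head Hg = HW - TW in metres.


Hg = 1018.7 - 486.8 = 531.9000 m


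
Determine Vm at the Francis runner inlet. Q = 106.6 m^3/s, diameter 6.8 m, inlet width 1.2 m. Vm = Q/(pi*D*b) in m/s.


Vm = 106.6 / (pi * 6.8 * 1.2) = 4.1583 m/s


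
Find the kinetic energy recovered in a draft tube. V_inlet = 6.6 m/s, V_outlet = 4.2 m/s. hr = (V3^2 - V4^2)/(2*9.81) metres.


hr = (6.6^2 - 4.2^2) / (2*9.81) = 1.3211 m


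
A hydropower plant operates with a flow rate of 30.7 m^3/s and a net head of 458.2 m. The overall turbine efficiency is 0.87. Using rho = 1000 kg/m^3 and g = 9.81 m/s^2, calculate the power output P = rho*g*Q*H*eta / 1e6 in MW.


P = 1000 * 9.81 * 30.7 * 458.2 * 0.87 / 1e6 = 120.0554 MW


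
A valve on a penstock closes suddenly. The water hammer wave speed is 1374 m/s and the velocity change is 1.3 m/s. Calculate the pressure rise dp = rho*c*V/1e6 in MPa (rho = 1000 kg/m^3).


dp = 1000 * 1374 * 1.3 / 1e6 = 1.7862 MPa


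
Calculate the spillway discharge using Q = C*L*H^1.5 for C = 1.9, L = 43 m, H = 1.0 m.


Q = 1.9 * 43 * 1.0^1.5 = 81.7000 m^3/s


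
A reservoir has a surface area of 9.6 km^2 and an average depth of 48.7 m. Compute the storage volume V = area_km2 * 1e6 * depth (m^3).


V = 9.6 * 1e6 * 48.7 = 4.6752e+08 m^3


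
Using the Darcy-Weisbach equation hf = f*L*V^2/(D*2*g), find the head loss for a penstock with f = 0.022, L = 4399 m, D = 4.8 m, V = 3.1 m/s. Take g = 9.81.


hf = 0.022 * 4399 * 3.1^2 / (4.8 * 2 * 9.81) = 9.8755 m


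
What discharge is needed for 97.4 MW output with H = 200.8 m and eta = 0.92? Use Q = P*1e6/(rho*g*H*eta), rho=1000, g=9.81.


Q = 97.4 * 1e6 / (1000 * 9.81 * 200.8 * 0.92) = 53.7450 m^3/s


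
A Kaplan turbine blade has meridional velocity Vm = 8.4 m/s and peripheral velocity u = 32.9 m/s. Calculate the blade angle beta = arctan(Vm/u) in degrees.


beta = arctan(8.4 / 32.9) = 14.3227 degrees


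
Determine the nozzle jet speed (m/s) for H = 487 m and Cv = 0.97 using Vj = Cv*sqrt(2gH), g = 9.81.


Vj = 0.97 * sqrt(2*9.81*487) = 94.8169 m/s


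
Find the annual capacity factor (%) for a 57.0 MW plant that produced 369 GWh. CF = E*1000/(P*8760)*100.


CF = 369 * 1000 / (57.0 * 8760) * 100 = 73.9005 %


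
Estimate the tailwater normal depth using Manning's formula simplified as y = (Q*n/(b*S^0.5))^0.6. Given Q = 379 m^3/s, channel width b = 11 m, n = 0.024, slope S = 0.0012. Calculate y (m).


y = (379 * 0.024 / (11 * 0.0012^0.5))^0.6 = 6.7100 m


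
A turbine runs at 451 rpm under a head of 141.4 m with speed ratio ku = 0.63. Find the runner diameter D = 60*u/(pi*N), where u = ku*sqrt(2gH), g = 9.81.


u = 0.63 * sqrt(2*9.81*141.4) = 33.1829 m/s
D = 60 * 33.1829 / (pi * 451) = 1.4052 m
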